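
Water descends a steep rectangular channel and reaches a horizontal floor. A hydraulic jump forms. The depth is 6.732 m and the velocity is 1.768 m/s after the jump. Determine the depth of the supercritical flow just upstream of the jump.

Fr₂ = V₂/√(g·y₂) = 1.768/√(9.81×6.732) = 0.2176.
Applying the sequent-depth relation in reverse, y₁/y₂ = ½[√(1 + 8Fr₂²) − 1] = ½[√1.3787 − 1] = 0.08708.
y₁ = 0.08708 × 6.732 = 0.5862 m.

y₁ = 0.5862 m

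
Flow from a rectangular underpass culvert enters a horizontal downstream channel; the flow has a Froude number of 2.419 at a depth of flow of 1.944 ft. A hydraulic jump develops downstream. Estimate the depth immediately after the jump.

Fr₁ = 2.419 (given).
From the momentum equation for a rectangular channel, y₂/y₁ = ½[√(1 + 8Fr₁²) − 1] = ½[√47.812 − 1] = 2.957.
y₂ = 2.957 × 1.944 = 5.749 ft.

y₂ = 5.749 ft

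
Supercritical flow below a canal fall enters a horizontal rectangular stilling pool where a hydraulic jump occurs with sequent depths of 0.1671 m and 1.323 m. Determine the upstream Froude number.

For a rectangular channel the momentum equation gives q² = ½·g·y₁·y₂·(y₁ + y₂) = ½×9.81×0.1671×1.323×1.490 = 1.616.
q = √1.616 = 1.271 m²/s.
V₁ = q/y₁ = 7.607 m/s; Fr₁ = V₁/√(g·y₁) = 5.942.

Fr₁ = 5.942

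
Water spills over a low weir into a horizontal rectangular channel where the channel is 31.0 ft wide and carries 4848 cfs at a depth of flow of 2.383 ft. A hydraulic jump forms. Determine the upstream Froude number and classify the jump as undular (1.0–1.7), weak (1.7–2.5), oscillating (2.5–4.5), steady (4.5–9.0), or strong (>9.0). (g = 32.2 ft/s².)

Fr₁ = 7.492; steady jump

q = Q/b = 4848/31.0 = 156.4 ft²/s; V₁ = q/y₁ = 65.63 ft/s. Fr₁ = V₁/√(g·y₁) = 7.492.
Fr₁ = 7.492 lies in the steady range.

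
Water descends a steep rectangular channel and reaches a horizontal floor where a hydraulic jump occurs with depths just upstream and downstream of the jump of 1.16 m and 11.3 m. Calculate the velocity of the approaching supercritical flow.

V₁ = 24.4 m/s

For a rectangular channel the momentum equation gives q² = ½·g·y₁·y₂·(y₁ + y₂) = ½×9.81×1.16×11.3×12.5 = 801.
q = √801 = 28.3 m²/s.
V₁ = q/y₁ = 28.3/1.16 = 24.4 m/s.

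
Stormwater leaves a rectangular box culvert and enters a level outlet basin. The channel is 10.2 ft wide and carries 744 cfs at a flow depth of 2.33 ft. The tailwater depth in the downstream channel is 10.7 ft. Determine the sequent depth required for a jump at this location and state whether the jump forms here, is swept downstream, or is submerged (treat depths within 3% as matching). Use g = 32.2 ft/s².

q = Q/b = 744/10.2 = 72.9 ft²/s; V₁ = q/y₁ = 31.3 ft/s. Fr₁ = V₁/√(g·y₁) = 3.61.
Sequent-depth ratio: y₂/y₁ = ½[√(1 + 8Fr₁²) − 1] = ½[√105.5 − 1] = 4.64.
y₂ = 4.64 × 2.33 = 10.8 ft.
Tailwater y_tw = 10.7 ft: y_tw ≈ y₂, so the jump forms here.

y₂ = 10.8 ft; the jump forms here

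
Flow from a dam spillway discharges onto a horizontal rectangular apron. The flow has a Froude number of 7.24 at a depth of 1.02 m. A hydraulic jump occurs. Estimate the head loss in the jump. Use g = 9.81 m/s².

Fr₁ = 7.24 (given).
From the momentum equation for a rectangular channel, y₂/y₁ = ½[√(1 + 8Fr₁²) − 1] = ½[√420.3 − 1] = 9.75.
y₂ = 9.75 × 1.02 = 9.95 m.
V₁ = Fr₁·√(g·y₁) = 7.24×√(9.81×1.02) = 22.9 m/s; q = V₁·y₁ = 23.4 m²/s. V₂ = q/y₂ = 23.4/9.95 = 2.35 m/s. E₁ = y₁ + V₁²/2g = 27.8 m; E₂ = y₂ + V₂²/2g = 10.2 m. ΔE = E₁ − E₂ = 17.5 m.

ΔE = 17.5 m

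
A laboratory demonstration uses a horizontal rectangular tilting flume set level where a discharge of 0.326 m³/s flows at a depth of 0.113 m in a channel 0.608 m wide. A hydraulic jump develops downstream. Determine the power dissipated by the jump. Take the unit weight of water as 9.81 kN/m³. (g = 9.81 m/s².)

P = 1.80 kW

q = Q/b = 0.326/0.608 = 0.536 m²/s; V₁ = q/y₁ = 4.74 m/s. Fr₁ = V₁/√(g·y₁) = 4.51.
Bélanger equation: y₂/y₁ = ½[√(1 + 8Fr₁²) − 1] = ½[√163.5 − 1] = 5.89.
y₂ = 5.89 × 0.113 = 0.666 m.
V₂ = q/y₂ = 0.536/0.666 = 0.805 m/s. E₁ = y₁ + V₁²/2g = 1.26 m; E₂ = y₂ + V₂²/2g = 0.699 m. ΔE = E₁ − E₂ = 0.562 m.
P = γ·Q·ΔE = 9.81 × 0.326 × 0.562 = 1.80 kW.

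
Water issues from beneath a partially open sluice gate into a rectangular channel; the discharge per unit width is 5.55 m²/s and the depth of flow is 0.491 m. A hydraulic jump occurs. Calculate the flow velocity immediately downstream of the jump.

V₂ = 1.66 m/s

V₁ = q/y₁ = 5.55/0.491 = 11.3 m/s. Fr₁ = V₁/√(g·y₁) = 11.3/√(9.81×0.491) = 5.15.
Sequent-depth ratio: y₂/y₁ = ½[√(1 + 8Fr₁²) − 1] = ½[√213.2 − 1] = 6.80.
y₂ = 6.80 × 0.491 = 3.34 m.
V₂ = q/y₂ = 5.55/3.34 = 1.66 m/s.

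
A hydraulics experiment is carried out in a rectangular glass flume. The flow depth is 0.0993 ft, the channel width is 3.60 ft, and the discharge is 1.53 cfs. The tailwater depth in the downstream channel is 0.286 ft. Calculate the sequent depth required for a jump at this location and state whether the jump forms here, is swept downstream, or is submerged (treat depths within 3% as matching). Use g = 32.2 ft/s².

q = Q/b = 1.53/3.60 = 0.425 ft²/s; V₁ = q/y₁ = 4.28 ft/s. Fr₁ = V₁/√(g·y₁) = 2.39.
Conjugate-depth relation: y₂/y₁ = ½[√(1 + 8Fr₁²) − 1] = ½[√46.83 − 1] = 2.92.
y₂ = 2.92 × 0.0993 = 0.290 ft.
Tailwater y_tw = 0.286 ft: y_tw ≈ y₂, so the jump forms here.

y₂ = 0.290 ft; the jump forms here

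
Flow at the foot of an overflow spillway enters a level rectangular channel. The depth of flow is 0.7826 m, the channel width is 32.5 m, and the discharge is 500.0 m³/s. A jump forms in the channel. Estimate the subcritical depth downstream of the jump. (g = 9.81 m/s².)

y₂ = 7.471 m

q = Q/b = 500.0/32.5 = 15.38 m²/s; V₁ = q/y₁ = 19.66 m/s. Fr₁ = V₁/√(g·y₁) = 7.095.
Conjugate-depth relation: y₂/y₁ = ½[√(1 + 8Fr₁²) − 1] = ½[√403.69 − 1] = 9.546.
y₂ = 9.546 × 0.7826 = 7.471 m.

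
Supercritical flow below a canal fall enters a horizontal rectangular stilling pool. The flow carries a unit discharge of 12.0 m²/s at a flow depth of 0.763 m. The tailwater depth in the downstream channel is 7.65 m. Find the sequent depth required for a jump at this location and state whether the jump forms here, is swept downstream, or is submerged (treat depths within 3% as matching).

V₁ = q/y₁ = 12.0/0.763 = 15.7 m/s. Fr₁ = V₁/√(g·y₁) = 15.7/√(9.81×0.763) = 5.75.
From the momentum equation for a rectangular channel, y₂/y₁ = ½[√(1 + 8Fr₁²) − 1] = ½[√265.4 − 1] = 7.65.
y₂ = 7.65 × 0.763 = 5.83 m.
Tailwater y_tw = 7.65 m: y_tw > y₂, so the jump is submerged.

y₂ = 5.83 m; the jump is submerged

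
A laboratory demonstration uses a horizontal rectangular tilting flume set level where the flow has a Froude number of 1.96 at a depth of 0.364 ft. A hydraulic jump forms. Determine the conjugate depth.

Fr₁ = 1.96 (given).
By Bélanger, y₂/y₁ = ½[√(1 + 8Fr₁²) − 1] = ½[√31.73 − 1] = 2.32.
y₂ = 2.32 × 0.364 = 0.843 ft.

y₂ = 0.843 ft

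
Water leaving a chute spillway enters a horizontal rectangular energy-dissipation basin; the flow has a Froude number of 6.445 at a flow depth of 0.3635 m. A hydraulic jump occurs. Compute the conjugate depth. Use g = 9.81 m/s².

y₂ = 3.136 m

Fr₁ = 6.445 (given).
Sequent-depth ratio: y₂/y₁ = ½[√(1 + 8Fr₁²) − 1] = ½[√333.30 − 1] = 8.628.
y₂ = 8.628 × 0.3635 = 3.136 m.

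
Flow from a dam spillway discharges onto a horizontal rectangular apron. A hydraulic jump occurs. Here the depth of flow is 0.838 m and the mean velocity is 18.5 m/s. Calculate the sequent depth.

Fr₁ = V₁/√(g·y₁) = 18.5/√(9.81×0.838) = 6.45.
By Bélanger, y₂/y₁ = ½[√(1 + 8Fr₁²) − 1] = ½[√334.1 − 1] = 8.64.
y₂ = 8.64 × 0.838 = 7.24 m.

y₂ = 7.24 m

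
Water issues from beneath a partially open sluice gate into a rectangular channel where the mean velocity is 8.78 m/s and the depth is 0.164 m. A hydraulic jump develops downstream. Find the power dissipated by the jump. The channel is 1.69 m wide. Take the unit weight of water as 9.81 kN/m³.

P = 60.2 kW

Fr₁ = V₁/√(g·y₁) = 8.78/√(9.81×0.164) = 6.92.
From the momentum equation for a rectangular channel, y₂/y₁ = ½[√(1 + 8Fr₁²) − 1] = ½[√384.3 − 1] = 9.30.
y₂ = 9.30 × 0.164 = 1.53 m.
Head loss: ΔE = (y₂ − y₁)³/(4y₁y₂) = (1.53 − 0.164)³/(4×0.164×1.53) = 2.52/1.00 = 2.52 m.
q = V₁·y₁ = 8.78 × 0.164 = 1.44 m²/s. Q = q·b = 1.44 × 1.69 = 2.43 m³/s. P = γ·Q·ΔE = 9.81 × 2.43 × 2.52 = 60.2 kW.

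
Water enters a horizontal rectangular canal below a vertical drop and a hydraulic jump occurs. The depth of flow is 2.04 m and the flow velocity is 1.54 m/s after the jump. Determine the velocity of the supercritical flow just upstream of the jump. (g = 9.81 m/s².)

V₁ = 7.78 m/s

Fr₂ = V₂/√(g·y₂) = 1.54/√(9.81×2.04) = 0.344.
The Bélanger relation is symmetric: y₁/y₂ = ½[√(1 + 8Fr₂²) − 1] = ½[√1.948 − 1] = 0.198.
y₁ = 0.198 × 2.04 = 0.404 m.
V₁ = q/y₁ = 3.14/0.404 = 7.78 m/s.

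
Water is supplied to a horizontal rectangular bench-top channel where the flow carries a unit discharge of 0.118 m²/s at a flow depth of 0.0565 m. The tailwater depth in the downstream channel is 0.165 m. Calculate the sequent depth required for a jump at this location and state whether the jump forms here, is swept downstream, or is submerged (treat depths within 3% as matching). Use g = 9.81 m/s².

y₂ = 0.198 m; the jump is swept downstream

V₁ = q/y₁ = 0.118/0.0565 = 2.09 m/s. Fr₁ = V₁/√(g·y₁) = 2.09/√(9.81×0.0565) = 2.81.
By Bélanger, y₂/y₁ = ½[√(1 + 8Fr₁²) − 1] = ½[√63.96 − 1] = 3.50.
y₂ = 3.50 × 0.0565 = 0.198 m.
Tailwater y_tw = 0.165 m: y_tw < y₂, so the jump is swept downstream.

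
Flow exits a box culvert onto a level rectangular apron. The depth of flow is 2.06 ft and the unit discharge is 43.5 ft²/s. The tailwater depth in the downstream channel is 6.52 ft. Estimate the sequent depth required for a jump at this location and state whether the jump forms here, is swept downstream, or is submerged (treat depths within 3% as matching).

V₁ = q/y₁ = 43.5/2.06 = 21.1 ft/s. Fr₁ = V₁/√(g·y₁) = 21.1/√(32.2×2.06) = 2.59.
By Bélanger, y₂/y₁ = ½[√(1 + 8Fr₁²) − 1] = ½[√54.78 − 1] = 3.20.
y₂ = 3.20 × 2.06 = 6.59 ft.
Tailwater y_tw = 6.52 ft: y_tw ≈ y₂, so the jump forms here.

y₂ = 6.59 ft; the jump forms here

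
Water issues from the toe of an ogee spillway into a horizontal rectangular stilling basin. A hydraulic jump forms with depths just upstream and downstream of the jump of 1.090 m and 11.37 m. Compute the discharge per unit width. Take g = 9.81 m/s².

For a rectangular channel the momentum equation gives q² = ½·g·y₁·y₂·(y₁ + y₂) = ½×9.81×1.090×11.37×12.46 = 757.4.
q = √757.4 = 27.52 m²/s.

q = 27.52 m²/s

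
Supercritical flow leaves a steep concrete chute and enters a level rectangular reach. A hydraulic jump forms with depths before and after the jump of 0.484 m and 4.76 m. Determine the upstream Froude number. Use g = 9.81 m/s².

Fr₁ = 7.30

For a rectangular channel the momentum equation gives q² = ½·g·y₁·y₂·(y₁ + y₂) = ½×9.81×0.484×4.76×5.24 = 59.3.
q = √59.3 = 7.70 m²/s.
V₁ = q/y₁ = 15.9 m/s; Fr₁ = V₁/√(g·y₁) = 7.30.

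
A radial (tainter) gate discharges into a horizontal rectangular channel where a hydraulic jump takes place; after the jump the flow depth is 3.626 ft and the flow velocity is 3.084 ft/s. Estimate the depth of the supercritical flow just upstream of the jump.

Fr₂ = V₂/√(g·y₂) = 3.084/√(32.2×3.626) = 0.2854.
Applying the sequent-depth relation in reverse, y₁/y₂ = ½[√(1 + 8Fr₂²) − 1] = ½[√1.6517 − 1] = 0.1426.
y₁ = 0.1426 × 3.626 = 0.5170 ft.

y₁ = 0.5170 ft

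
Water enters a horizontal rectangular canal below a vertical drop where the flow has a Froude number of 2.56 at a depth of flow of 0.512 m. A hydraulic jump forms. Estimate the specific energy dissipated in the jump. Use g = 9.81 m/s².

Fr₁ = 2.56 (given).
Sequent-depth ratio: y₂/y₁ = ½[√(1 + 8Fr₁²) − 1] = ½[√53.43 − 1] = 3.15.
y₂ = 3.15 × 0.512 = 1.62 m.
V₁ = Fr₁·√(g·y₁) = 2.56×√(9.81×0.512) = 5.74 m/s; q = V₁·y₁ = 2.94 m²/s. V₂ = q/y₂ = 2.94/1.62 = 1.82 m/s. E₁ = y₁ + V₁²/2g = 2.19 m; E₂ = y₂ + V₂²/2g = 1.78 m. ΔE = E₁ − E₂ = 0.406 m.

ΔE = 0.406 m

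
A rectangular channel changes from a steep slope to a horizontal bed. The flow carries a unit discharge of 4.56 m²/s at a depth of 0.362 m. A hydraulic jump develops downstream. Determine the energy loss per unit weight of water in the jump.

ΔE = 5.10 m

V₁ = q/y₁ = 4.56/0.362 = 12.6 m/s. Fr₁ = V₁/√(g·y₁) = 12.6/√(9.81×0.362) = 6.68.
Conjugate-depth relation: y₂/y₁ = ½[√(1 + 8Fr₁²) − 1] = ½[√358.5 − 1] = 8.97.
y₂ = 8.97 × 0.362 = 3.25 m.
Head loss: ΔE = (y₂ − y₁)³/(4y₁y₂) = (3.25 − 0.362)³/(4×0.362×3.25) = 24.0/4.70 = 5.10 m.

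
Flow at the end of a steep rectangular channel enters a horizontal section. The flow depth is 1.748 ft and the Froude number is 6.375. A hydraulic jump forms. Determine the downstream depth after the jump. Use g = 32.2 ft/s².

Fr₁ = 6.375 (given).
Bélanger equation: y₂/y₁ = ½[√(1 + 8Fr₁²) − 1] = ½[√326.12 − 1] = 8.529.
y₂ = 8.529 × 1.748 = 14.91 ft.

y₂ = 14.91 ft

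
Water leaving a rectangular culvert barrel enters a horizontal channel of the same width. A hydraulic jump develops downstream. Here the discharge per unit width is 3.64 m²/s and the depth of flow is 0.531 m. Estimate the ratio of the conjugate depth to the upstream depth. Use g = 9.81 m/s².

V₁ = q/y₁ = 3.64/0.531 = 6.85 m/s. Fr₁ = V₁/√(g·y₁) = 6.85/√(9.81×0.531) = 3.00.
From the momentum equation for a rectangular channel, y₂/y₁ = ½[√(1 + 8Fr₁²) − 1] = ½[√73.17 − 1] = 3.78.

y₂/y₁ = 3.78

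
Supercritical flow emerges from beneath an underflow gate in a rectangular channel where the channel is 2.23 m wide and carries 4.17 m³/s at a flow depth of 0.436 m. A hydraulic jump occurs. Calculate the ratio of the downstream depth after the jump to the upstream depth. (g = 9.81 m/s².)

q = Q/b = 4.17/2.23 = 1.87 m²/s; V₁ = q/y₁ = 4.29 m/s. Fr₁ = V₁/√(g·y₁) = 2.07.
By Bélanger, y₂/y₁ = ½[√(1 + 8Fr₁²) − 1] = ½[√35.41 − 1] = 2.48.

y₂/y₁ = 2.48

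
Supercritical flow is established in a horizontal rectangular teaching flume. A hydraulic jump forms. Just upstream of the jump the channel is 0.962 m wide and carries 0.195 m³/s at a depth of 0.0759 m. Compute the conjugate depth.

y₂ = 0.296 m

q = Q/b = 0.195/0.962 = 0.203 m²/s; V₁ = q/y₁ = 2.67 m/s. Fr₁ = V₁/√(g·y₁) = 3.10.
By Bélanger, y₂/y₁ = ½[√(1 + 8Fr₁²) − 1] = ½[√77.63 − 1] = 3.91.
y₂ = 3.91 × 0.0759 = 0.296 m.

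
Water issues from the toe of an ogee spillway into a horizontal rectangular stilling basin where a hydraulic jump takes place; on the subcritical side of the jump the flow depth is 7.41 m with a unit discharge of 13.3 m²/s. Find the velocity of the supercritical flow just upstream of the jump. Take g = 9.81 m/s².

V₂ = q/y₂ = 13.3/7.41 = 1.79 m/s; Fr₂ = V₂/√(g·y₂) = 0.211.
From the momentum equation (using Fr₂), y₁/y₂ = ½[√(1 + 8Fr₂²) − 1] = ½[√1.355 − 1] = 0.0819.
y₁ = 0.0819 × 7.41 = 0.607 m.
V₁ = q/y₁ = 13.3/0.607 = 21.9 m/s.

V₁ = 21.9 m/s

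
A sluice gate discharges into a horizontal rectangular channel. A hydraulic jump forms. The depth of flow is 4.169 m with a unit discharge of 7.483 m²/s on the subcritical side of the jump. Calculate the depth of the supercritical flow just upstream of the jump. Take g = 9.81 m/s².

V₂ = q/y₂ = 7.483/4.169 = 1.795 m/s; Fr₂ = V₂/√(g·y₂) = 0.2807.
The Bélanger relation is symmetric: y₁/y₂ = ½[√(1 + 8Fr₂²) − 1] = ½[√1.6302 − 1] = 0.1384.
y₁ = 0.1384 × 4.169 = 0.5770 m.

y₁ = 0.5770 m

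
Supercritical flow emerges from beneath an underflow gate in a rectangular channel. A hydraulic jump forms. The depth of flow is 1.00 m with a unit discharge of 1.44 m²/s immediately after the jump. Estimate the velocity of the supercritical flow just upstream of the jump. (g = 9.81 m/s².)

V₁ = 4.50 m/s

V₂ = q/y₂ = 1.44/1.00 = 1.44 m/s; Fr₂ = V₂/√(g·y₂) = 0.460.
Since the conjugate-depth ratio holds either way, y₁/y₂ = ½[√(1 + 8Fr₂²) − 1] = ½[√2.691 − 1] = 0.320.
y₁ = 0.320 × 1.00 = 0.320 m.
V₁ = q/y₁ = 1.44/0.320 = 4.50 m/s.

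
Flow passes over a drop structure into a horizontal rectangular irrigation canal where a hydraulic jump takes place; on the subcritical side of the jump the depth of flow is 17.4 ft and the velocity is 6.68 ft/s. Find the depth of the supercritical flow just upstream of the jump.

y₁ = 2.43 ft

Fr₂ = V₂/√(g·y₂) = 6.68/√(32.2×17.4) = 0.282.
Since the conjugate-depth ratio holds either way, y₁/y₂ = ½[√(1 + 8Fr₂²) − 1] = ½[√1.637 − 1] = 0.140.
y₁ = 0.140 × 17.4 = 2.43 ft.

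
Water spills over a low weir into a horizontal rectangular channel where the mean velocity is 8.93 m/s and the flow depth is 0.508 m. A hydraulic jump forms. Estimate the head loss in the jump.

Fr₁ = V₁/√(g·y₁) = 8.93/√(9.81×0.508) = 4.00.
Bélanger equation: y₂/y₁ = ½[√(1 + 8Fr₁²) − 1] = ½[√129.0 − 1] = 5.18.
y₂ = 5.18 × 0.508 = 2.63 m.
q = V₁·y₁ = 8.93 × 0.508 = 4.54 m²/s. V₂ = q/y₂ = 4.54/2.63 = 1.72 m/s. E₁ = y₁ + V₁²/2g = 4.57 m; E₂ = y₂ + V₂²/2g = 2.78 m. ΔE = E₁ − E₂ = 1.79 m.

ΔE = 1.79 m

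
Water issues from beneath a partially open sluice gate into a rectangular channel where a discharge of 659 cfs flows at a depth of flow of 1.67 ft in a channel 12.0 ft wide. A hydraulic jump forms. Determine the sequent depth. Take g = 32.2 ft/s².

q = Q/b = 659/12.0 = 54.9 ft²/s; V₁ = q/y₁ = 32.9 ft/s. Fr₁ = V₁/√(g·y₁) = 4.48.
Conjugate-depth relation: y₂/y₁ = ½[√(1 + 8Fr₁²) − 1] = ½[√161.9 − 1] = 5.86.
y₂ = 5.86 × 1.67 = 9.79 ft.

y₂ = 9.79 ft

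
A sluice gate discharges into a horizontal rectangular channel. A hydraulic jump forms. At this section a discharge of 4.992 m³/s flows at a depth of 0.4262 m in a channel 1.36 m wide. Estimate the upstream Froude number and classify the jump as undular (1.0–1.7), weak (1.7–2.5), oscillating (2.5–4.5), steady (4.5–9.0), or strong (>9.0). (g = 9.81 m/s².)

q = Q/b = 4.992/1.36 = 3.671 m²/s; V₁ = q/y₁ = 8.612 m/s. Fr₁ = V₁/√(g·y₁) = 4.212.
Fr₁ = 4.212 lies in the oscillating range.

Fr₁ = 4.212; oscillating jump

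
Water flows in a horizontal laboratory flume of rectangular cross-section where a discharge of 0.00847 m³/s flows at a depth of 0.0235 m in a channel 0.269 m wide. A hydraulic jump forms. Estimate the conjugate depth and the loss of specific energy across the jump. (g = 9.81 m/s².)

q = Q/b = 0.00847/0.269 = 0.0315 m²/s; V₁ = q/y₁ = 1.34 m/s. Fr₁ = V₁/√(g·y₁) = 2.79.
Sequent-depth ratio: y₂/y₁ = ½[√(1 + 8Fr₁²) − 1] = ½[√63.30 − 1] = 3.48.
y₂ = 3.48 × 0.0235 = 0.0817 m.
V₂ = q/y₂ = 0.0315/0.0817 = 0.385 m/s. E₁ = y₁ + V₁²/2g = 0.115 m; E₂ = y₂ + V₂²/2g = 0.0893 m. ΔE = E₁ − E₂ = 0.0257 m.

y₂ = 0.0817 m; ΔE = 0.0257 m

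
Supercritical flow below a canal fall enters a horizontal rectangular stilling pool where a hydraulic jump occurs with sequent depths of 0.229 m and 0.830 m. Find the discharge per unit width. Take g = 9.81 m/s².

For a rectangular channel the momentum equation gives q² = ½·g·y₁·y₂·(y₁ + y₂) = ½×9.81×0.229×0.830×1.06 = 0.987.
q = √0.987 = 0.994 m²/s.

q = 0.994 m²/s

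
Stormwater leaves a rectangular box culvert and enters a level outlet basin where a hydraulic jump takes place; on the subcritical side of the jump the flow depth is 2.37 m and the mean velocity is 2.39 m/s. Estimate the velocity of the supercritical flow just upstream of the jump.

Fr₂ = V₂/√(g·y₂) = 2.39/√(9.81×2.37) = 0.496.
The Bélanger relation is symmetric: y₁/y₂ = ½[√(1 + 8Fr₂²) − 1] = ½[√2.965 − 1] = 0.361.
y₁ = 0.361 × 2.37 = 0.856 m.
V₁ = q/y₁ = 5.66/0.856 = 6.62 m/s.

V₁ = 6.62 m/s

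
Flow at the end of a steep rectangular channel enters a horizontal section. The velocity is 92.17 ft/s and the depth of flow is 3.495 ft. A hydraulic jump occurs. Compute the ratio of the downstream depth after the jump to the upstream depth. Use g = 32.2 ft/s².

Fr₁ = V₁/√(g·y₁) = 92.17/√(32.2×3.495) = 8.688.
By Bélanger, y₂/y₁ = ½[√(1 + 8Fr₁²) − 1] = ½[√604.90 − 1] = 11.80.

y₂/y₁ = 11.80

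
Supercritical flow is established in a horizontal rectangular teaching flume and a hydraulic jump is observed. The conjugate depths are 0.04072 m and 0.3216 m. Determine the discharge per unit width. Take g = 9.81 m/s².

q = 0.1526 m²/s

For a rectangular channel the momentum equation gives q² = ½·g·y₁·y₂·(y₁ + y₂) = ½×9.81×0.04072×0.3216×0.3623 = 0.02327.
q = √0.02327 = 0.1526 m²/s.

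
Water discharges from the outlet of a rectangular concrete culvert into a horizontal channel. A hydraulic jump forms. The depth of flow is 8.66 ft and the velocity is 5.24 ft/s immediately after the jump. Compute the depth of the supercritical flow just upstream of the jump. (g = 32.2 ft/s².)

Fr₂ = V₂/√(g·y₂) = 5.24/√(32.2×8.66) = 0.314.
The Bélanger relation is symmetric: y₁/y₂ = ½[√(1 + 8Fr₂²) − 1] = ½[√1.788 − 1] = 0.169.
y₁ = 0.169 × 8.66 = 1.46 ft.

y₁ = 1.46 ft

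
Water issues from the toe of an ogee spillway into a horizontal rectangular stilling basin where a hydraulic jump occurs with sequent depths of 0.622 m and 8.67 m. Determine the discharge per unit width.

q = 15.7 m²/s

For a rectangular channel the momentum equation gives q² = ½·g·y₁·y₂·(y₁ + y₂) = ½×9.81×0.622×8.67×9.29 = 246.
q = √246 = 15.7 m²/s.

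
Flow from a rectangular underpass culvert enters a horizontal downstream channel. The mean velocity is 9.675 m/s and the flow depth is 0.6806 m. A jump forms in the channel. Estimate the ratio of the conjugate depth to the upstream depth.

y₂/y₁ = 4.819

Fr₁ = V₁/√(g·y₁) = 9.675/√(9.81×0.6806) = 3.744.
Conjugate-depth relation: y₂/y₁ = ½[√(1 + 8Fr₁²) − 1] = ½[√113.16 − 1] = 4.819.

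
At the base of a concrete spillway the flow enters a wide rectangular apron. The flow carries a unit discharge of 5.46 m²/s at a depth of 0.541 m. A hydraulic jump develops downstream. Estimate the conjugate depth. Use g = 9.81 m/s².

y₂ = 3.09 m

V₁ = q/y₁ = 5.46/0.541 = 10.1 m/s. Fr₁ = V₁/√(g·y₁) = 10.1/√(9.81×0.541) = 4.38.
By Bélanger, y₂/y₁ = ½[√(1 + 8Fr₁²) − 1] = ½[√154.5 − 1] = 5.72.
y₂ = 5.72 × 0.541 = 3.09 m.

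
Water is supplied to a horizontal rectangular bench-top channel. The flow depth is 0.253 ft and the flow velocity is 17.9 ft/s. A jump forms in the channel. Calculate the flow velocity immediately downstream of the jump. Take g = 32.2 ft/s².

V₂ = 2.14 ft/s

Fr₁ = V₁/√(g·y₁) = 17.9/√(32.2×0.253) = 6.27.
Conjugate-depth relation: y₂/y₁ = ½[√(1 + 8Fr₁²) − 1] = ½[√315.6 − 1] = 8.38.
y₂ = 8.38 × 0.253 = 2.12 ft.
q = V₁·y₁ = 17.9 × 0.253 = 4.53 ft²/s.
V₂ = q/y₂ = 4.53/2.12 = 2.14 ft/s.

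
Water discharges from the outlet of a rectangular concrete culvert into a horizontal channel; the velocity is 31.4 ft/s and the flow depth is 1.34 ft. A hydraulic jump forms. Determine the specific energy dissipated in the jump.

ΔE = 7.85 ft

Fr₁ = V₁/√(g·y₁) = 31.4/√(32.2×1.34) = 4.78.
From the momentum equation for a rectangular channel, y₂/y₁ = ½[√(1 + 8Fr₁²) − 1] = ½[√183.8 − 1] = 6.28.
y₂ = 6.28 × 1.34 = 8.41 ft.
Head loss: ΔE = (y₂ − y₁)³/(4y₁y₂) = (8.41 − 1.34)³/(4×1.34×8.41) = 354/45.1 = 7.85 ft.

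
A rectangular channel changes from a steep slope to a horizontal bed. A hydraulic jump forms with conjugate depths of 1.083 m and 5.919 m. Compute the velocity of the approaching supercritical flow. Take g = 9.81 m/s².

V₁ = 13.70 m/s

For a rectangular channel the momentum equation gives q² = ½·g·y₁·y₂·(y₁ + y₂) = ½×9.81×1.083×5.919×7.002 = 220.2.
q = √220.2 = 14.84 m²/s.
V₁ = q/y₁ = 14.84/1.083 = 13.70 m/s.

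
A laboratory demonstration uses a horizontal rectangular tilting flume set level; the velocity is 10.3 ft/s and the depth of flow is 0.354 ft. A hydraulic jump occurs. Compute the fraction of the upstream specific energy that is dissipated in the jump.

Fr₁ = V₁/√(g·y₁) = 10.3/√(32.2×0.354) = 3.05.
Conjugate-depth relation: y₂/y₁ = ½[√(1 + 8Fr₁²) − 1] = ½[√75.46 − 1] = 3.84.
y₂ = 3.84 × 0.354 = 1.36 ft.
E₁ = y₁ + V₁²/2g = 2.00 ft. ΔE = (y₂ − y₁)³/(4y₁y₂) = 0.529 ft. ΔE/E₁ = 0.529/2.00 = 0.264.

ΔE/E₁ = 0.264 (26.4%)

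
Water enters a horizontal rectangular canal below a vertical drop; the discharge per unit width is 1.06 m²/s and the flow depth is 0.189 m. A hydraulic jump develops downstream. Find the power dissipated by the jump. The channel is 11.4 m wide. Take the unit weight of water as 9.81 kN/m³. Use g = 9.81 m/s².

P = 86.0 kW

V₁ = q/y₁ = 1.06/0.189 = 5.61 m/s. Fr₁ = V₁/√(g·y₁) = 5.61/√(9.81×0.189) = 4.12.
Conjugate-depth relation: y₂/y₁ = ½[√(1 + 8Fr₁²) − 1] = ½[√136.7 − 1] = 5.35.
y₂ = 5.35 × 0.189 = 1.01 m.
V₂ = q/y₂ = 1.06/1.01 = 1.05 m/s. E₁ = y₁ + V₁²/2g = 1.79 m; E₂ = y₂ + V₂²/2g = 1.07 m. ΔE = E₁ − E₂ = 0.726 m.
Q = q·b = 1.06 × 11.4 = 12.1 m³/s. P = γ·Q·ΔE = 9.81 × 12.1 × 0.726 = 86.0 kW.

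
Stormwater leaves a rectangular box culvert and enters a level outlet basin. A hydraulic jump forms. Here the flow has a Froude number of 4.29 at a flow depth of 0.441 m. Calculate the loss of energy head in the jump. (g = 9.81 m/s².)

ΔE = 1.91 m

Fr₁ = 4.29 (given).
From the momentum equation for a rectangular channel, y₂/y₁ = ½[√(1 + 8Fr₁²) − 1] = ½[√148.2 − 1] = 5.59.
y₂ = 5.59 × 0.441 = 2.46 m.
V₁ = Fr₁·√(g·y₁) = 4.29×√(9.81×0.441) = 8.92 m/s; q = V₁·y₁ = 3.94 m²/s. V₂ = q/y₂ = 3.94/2.46 = 1.60 m/s. E₁ = y₁ + V₁²/2g = 4.50 m; E₂ = y₂ + V₂²/2g = 2.59 m. ΔE = E₁ − E₂ = 1.91 m.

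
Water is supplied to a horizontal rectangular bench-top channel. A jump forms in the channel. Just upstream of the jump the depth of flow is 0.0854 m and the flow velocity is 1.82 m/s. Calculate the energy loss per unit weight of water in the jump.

Fr₁ = V₁/√(g·y₁) = 1.82/√(9.81×0.0854) = 1.99.
Sequent-depth ratio: y₂/y₁ = ½[√(1 + 8Fr₁²) − 1] = ½[√32.63 − 1] = 2.36.
y₂ = 2.36 × 0.0854 = 0.201 m.
Head loss: ΔE = (y₂ − y₁)³/(4y₁y₂) = (0.201 − 0.0854)³/(4×0.0854×0.201) = 0.00155/0.0687 = 0.0226 m.

ΔE = 0.0226 m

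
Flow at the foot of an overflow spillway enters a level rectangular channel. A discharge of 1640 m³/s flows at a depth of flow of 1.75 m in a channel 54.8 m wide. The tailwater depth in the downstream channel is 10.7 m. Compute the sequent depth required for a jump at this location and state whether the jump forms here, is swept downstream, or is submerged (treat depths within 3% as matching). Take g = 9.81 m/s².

y₂ = 9.38 m; the jump is submerged

q = Q/b = 1640/54.8 = 29.9 m²/s; V₁ = q/y₁ = 17.1 m/s. Fr₁ = V₁/√(g·y₁) = 4.13.
Conjugate-depth relation: y₂/y₁ = ½[√(1 + 8Fr₁²) − 1] = ½[√137.3 − 1] = 5.36.
y₂ = 5.36 × 1.75 = 9.38 m.
Tailwater y_tw = 10.7 m: y_tw > y₂, so the jump is submerged.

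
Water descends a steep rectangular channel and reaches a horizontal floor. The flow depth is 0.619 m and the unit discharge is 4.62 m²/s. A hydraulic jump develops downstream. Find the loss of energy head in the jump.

ΔE = 0.903 m

V₁ = q/y₁ = 4.62/0.619 = 7.46 m/s. Fr₁ = V₁/√(g·y₁) = 7.46/√(9.81×0.619) = 3.03.
Bélanger equation: y₂/y₁ = ½[√(1 + 8Fr₁²) − 1] = ½[√74.39 − 1] = 3.81.
y₂ = 3.81 × 0.619 = 2.36 m.
Head loss: ΔE = (y₂ − y₁)³/(4y₁y₂) = (2.36 − 0.619)³/(4×0.619×2.36) = 5.28/5.84 = 0.903 m.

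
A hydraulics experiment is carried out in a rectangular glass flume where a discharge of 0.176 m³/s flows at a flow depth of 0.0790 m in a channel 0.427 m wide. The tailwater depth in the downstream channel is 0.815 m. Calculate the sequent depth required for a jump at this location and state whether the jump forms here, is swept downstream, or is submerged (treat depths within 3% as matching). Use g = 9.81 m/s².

q = Q/b = 0.176/0.427 = 0.412 m²/s; V₁ = q/y₁ = 5.22 m/s. Fr₁ = V₁/√(g·y₁) = 5.93.
Bélanger equation: y₂/y₁ = ½[√(1 + 8Fr₁²) − 1] = ½[√282.0 − 1] = 7.90.
y₂ = 7.90 × 0.0790 = 0.624 m.
Tailwater y_tw = 0.815 m: y_tw > y₂, so the jump is submerged.

y₂ = 0.624 m; the jump is submerged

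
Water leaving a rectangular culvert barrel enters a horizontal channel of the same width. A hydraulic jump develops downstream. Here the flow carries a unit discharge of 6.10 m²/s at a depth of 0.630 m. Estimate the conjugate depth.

y₂ = 3.17 m

V₁ = q/y₁ = 6.10/0.630 = 9.68 m/s. Fr₁ = V₁/√(g·y₁) = 9.68/√(9.81×0.630) = 3.89.
From the momentum equation for a rectangular channel, y₂/y₁ = ½[√(1 + 8Fr₁²) − 1] = ½[√122.4 − 1] = 5.03.
y₂ = 5.03 × 0.630 = 3.17 m.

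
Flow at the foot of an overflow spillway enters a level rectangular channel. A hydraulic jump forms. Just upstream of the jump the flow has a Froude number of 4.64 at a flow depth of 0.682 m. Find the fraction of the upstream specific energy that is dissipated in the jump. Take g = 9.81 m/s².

Fr₁ = 4.64 (given).
By Bélanger, y₂/y₁ = ½[√(1 + 8Fr₁²) − 1] = ½[√173.2 − 1] = 6.08.
y₂ = 6.08 × 0.682 = 4.15 m.
E₁ = y₁(1 + Fr₁²/2) = 0.682×(1 + 4.64²/2) = 8.02 m. ΔE = (y₂ − y₁)³/(4y₁y₂) = 3.68 m. ΔE/E₁ = 3.68/8.02 = 0.458.

ΔE/E₁ = 0.458 (45.8%)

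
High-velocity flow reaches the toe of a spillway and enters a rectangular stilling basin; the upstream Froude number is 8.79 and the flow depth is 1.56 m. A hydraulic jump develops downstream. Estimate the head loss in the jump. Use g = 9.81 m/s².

ΔE = 42.8 m

Fr₁ = 8.79 (given).
Conjugate-depth relation: y₂/y₁ = ½[√(1 + 8Fr₁²) − 1] = ½[√619.1 − 1] = 11.9.
y₂ = 11.9 × 1.56 = 18.6 m.
Head loss: ΔE = (y₂ − y₁)³/(4y₁y₂) = (18.6 − 1.56)³/(4×1.56×18.6) = 4972/116 = 42.8 m.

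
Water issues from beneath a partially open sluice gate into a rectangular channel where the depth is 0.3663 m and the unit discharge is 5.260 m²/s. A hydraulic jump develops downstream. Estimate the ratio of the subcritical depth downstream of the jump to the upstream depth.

y₂/y₁ = 10.22

V₁ = q/y₁ = 5.260/0.3663 = 14.36 m/s. Fr₁ = V₁/√(g·y₁) = 14.36/√(9.81×0.3663) = 7.575.
Sequent-depth ratio: y₂/y₁ = ½[√(1 + 8Fr₁²) − 1] = ½[√460.07 − 1] = 10.22.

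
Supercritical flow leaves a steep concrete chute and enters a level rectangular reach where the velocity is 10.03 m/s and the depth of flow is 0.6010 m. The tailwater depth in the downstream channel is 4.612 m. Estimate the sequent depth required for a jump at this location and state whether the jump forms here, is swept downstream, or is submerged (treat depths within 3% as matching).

y₂ = 3.223 m; the jump is submerged

Fr₁ = V₁/√(g·y₁) = 10.03/√(9.81×0.6010) = 4.131.
From the momentum equation for a rectangular channel, y₂/y₁ = ½[√(1 + 8Fr₁²) − 1] = ½[√137.50 − 1] = 5.363.
y₂ = 5.363 × 0.6010 = 3.223 m.
Tailwater y_tw = 4.612 m: y_tw > y₂, so the jump is submerged.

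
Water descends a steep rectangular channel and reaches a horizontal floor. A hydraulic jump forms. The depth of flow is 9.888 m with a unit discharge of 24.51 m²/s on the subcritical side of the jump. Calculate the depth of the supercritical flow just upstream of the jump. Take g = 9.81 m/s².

V₂ = q/y₂ = 24.51/9.888 = 2.479 m/s; Fr₂ = V₂/√(g·y₂) = 0.2517.
Applying the sequent-depth relation in reverse, y₁/y₂ = ½[√(1 + 8Fr₂²) − 1] = ½[√1.5067 − 1] = 0.1137.
y₁ = 0.1137 × 9.888 = 1.125 m.

y₁ = 1.125 m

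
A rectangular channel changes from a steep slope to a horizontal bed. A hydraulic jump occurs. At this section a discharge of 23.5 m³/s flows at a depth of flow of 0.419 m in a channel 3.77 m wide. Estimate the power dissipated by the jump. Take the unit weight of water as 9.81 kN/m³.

P = 1715 kW

q = Q/b = 23.5/3.77 = 6.23 m²/s; V₁ = q/y₁ = 14.9 m/s. Fr₁ = V₁/√(g·y₁) = 7.34.
Sequent-depth ratio: y₂/y₁ = ½[√(1 + 8Fr₁²) − 1] = ½[√431.8 − 1] = 9.89.
y₂ = 9.89 × 0.419 = 4.14 m.
V₂ = q/y₂ = 6.23/4.14 = 1.50 m/s. E₁ = y₁ + V₁²/2g = 11.7 m; E₂ = y₂ + V₂²/2g = 4.26 m. ΔE = E₁ − E₂ = 7.44 m.
P = γ·Q·ΔE = 9.81 × 23.5 × 7.44 = 1715 kW.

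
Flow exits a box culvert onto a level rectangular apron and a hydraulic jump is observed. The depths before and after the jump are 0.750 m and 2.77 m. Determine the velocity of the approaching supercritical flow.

For a rectangular channel the momentum equation gives q² = ½·g·y₁·y₂·(y₁ + y₂) = ½×9.81×0.750×2.77×3.52 = 35.9.
q = √35.9 = 5.99 m²/s.
V₁ = q/y₁ = 5.99/0.750 = 7.99 m/s.

V₁ = 7.99 m/s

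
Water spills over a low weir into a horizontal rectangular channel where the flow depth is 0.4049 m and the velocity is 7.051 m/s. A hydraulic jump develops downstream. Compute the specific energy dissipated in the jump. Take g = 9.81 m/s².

ΔE = 0.9818 m

Fr₁ = V₁/√(g·y₁) = 7.051/√(9.81×0.4049) = 3.538.
From the momentum equation for a rectangular channel, y₂/y₁ = ½[√(1 + 8Fr₁²) − 1] = ½[√101.13 − 1] = 4.528.
y₂ = 4.528 × 0.4049 = 1.833 m.
q = V₁·y₁ = 7.051 × 0.4049 = 2.855 m²/s. V₂ = q/y₂ = 2.855/1.833 = 1.557 m/s. E₁ = y₁ + V₁²/2g = 2.939 m; E₂ = y₂ + V₂²/2g = 1.957 m. ΔE = E₁ − E₂ = 0.9818 m.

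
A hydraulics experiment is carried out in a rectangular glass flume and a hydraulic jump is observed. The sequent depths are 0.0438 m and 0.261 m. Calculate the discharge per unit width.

For a rectangular channel the momentum equation gives q² = ½·g·y₁·y₂·(y₁ + y₂) = ½×9.81×0.0438×0.261×0.305 = 0.0171.
q = √0.0171 = 0.131 m²/s.

q = 0.131 m²/s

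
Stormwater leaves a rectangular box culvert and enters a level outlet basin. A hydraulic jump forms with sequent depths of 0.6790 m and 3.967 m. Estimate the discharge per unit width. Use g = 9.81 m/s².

q = 7.835 m²/s

For a rectangular channel the momentum equation gives q² = ½·g·y₁·y₂·(y₁ + y₂) = ½×9.81×0.6790×3.967×4.646 = 61.38.
q = √61.38 = 7.835 m²/s.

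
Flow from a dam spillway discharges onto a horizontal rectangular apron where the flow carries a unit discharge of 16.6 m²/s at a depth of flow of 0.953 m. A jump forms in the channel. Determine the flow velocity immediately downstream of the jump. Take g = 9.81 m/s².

V₂ = 2.30 m/s

V₁ = q/y₁ = 16.6/0.953 = 17.4 m/s. Fr₁ = V₁/√(g·y₁) = 17.4/√(9.81×0.953) = 5.70.
Conjugate-depth relation: y₂/y₁ = ½[√(1 + 8Fr₁²) − 1] = ½[√260.6 − 1] = 7.57.
y₂ = 7.57 × 0.953 = 7.22 m.
V₂ = q/y₂ = 16.6/7.22 = 2.30 m/s.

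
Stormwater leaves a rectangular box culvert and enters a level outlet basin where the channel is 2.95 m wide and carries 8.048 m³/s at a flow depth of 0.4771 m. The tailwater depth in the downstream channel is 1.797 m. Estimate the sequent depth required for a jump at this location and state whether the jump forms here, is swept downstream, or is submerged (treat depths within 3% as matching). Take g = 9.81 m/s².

y₂ = 1.561 m; the jump is submerged

q = Q/b = 8.048/2.95 = 2.728 m²/s; V₁ = q/y₁ = 5.718 m/s. Fr₁ = V₁/√(g·y₁) = 2.643.
From the momentum equation for a rectangular channel, y₂/y₁ = ½[√(1 + 8Fr₁²) − 1] = ½[√56.889 − 1] = 3.271.
y₂ = 3.271 × 0.4771 = 1.561 m.
Tailwater y_tw = 1.797 m: y_tw > y₂, so the jump is submerged.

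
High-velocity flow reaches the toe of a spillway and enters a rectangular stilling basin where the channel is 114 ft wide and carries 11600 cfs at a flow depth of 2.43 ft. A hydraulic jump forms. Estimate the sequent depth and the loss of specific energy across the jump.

q = Q/b = 11600/114 = 102 ft²/s; V₁ = q/y₁ = 41.9 ft/s. Fr₁ = V₁/√(g·y₁) = 4.73.
Conjugate-depth relation: y₂/y₁ = ½[√(1 + 8Fr₁²) − 1] = ½[√180.3 − 1] = 6.21.
y₂ = 6.21 × 2.43 = 15.1 ft.
Head loss: ΔE = (y₂ − y₁)³/(4y₁y₂) = (15.1 − 2.43)³/(4×2.43×15.1) = 2033/147 = 13.9 ft.

y₂ = 15.1 ft; ΔE = 13.9 ft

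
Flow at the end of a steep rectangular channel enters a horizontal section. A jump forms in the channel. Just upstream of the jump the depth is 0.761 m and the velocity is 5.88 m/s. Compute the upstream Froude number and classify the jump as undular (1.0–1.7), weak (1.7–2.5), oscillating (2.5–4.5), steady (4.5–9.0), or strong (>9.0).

Fr₁ = 2.15; weak jump

Fr₁ = V₁/√(g·y₁) = 5.88/√(9.81×0.761) = 2.15.
Fr₁ = 2.15 lies in the weak range.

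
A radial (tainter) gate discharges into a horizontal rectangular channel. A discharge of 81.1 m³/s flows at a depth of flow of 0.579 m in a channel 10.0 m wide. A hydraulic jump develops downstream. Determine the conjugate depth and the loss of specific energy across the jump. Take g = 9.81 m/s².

q = Q/b = 81.1/10.0 = 8.11 m²/s; V₁ = q/y₁ = 14.0 m/s. Fr₁ = V₁/√(g·y₁) = 5.88.
By Bélanger, y₂/y₁ = ½[√(1 + 8Fr₁²) − 1] = ½[√277.3 − 1] = 7.83.
y₂ = 7.83 × 0.579 = 4.53 m.
V₂ = q/y₂ = 8.11/4.53 = 1.79 m/s. E₁ = y₁ + V₁²/2g = 10.6 m; E₂ = y₂ + V₂²/2g = 4.69 m. ΔE = E₁ − E₂ = 5.88 m.

y₂ = 4.53 m; ΔE = 5.88 m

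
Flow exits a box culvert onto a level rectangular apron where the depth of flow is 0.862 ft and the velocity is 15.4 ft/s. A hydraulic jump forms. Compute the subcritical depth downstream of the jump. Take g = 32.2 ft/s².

Fr₁ = V₁/√(g·y₁) = 15.4/√(32.2×0.862) = 2.92.
From the momentum equation for a rectangular channel, y₂/y₁ = ½[√(1 + 8Fr₁²) − 1] = ½[√69.35 − 1] = 3.66.
y₂ = 3.66 × 0.862 = 3.16 ft.

y₂ = 3.16 ft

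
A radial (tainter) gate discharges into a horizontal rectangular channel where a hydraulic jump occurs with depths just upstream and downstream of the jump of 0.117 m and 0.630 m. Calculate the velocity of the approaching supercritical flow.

For a rectangular channel the momentum equation gives q² = ½·g·y₁·y₂·(y₁ + y₂) = ½×9.81×0.117×0.630×0.747 = 0.270.
q = √0.270 = 0.520 m²/s.
V₁ = q/y₁ = 0.520/0.117 = 4.44 m/s.

V₁ = 4.44 m/s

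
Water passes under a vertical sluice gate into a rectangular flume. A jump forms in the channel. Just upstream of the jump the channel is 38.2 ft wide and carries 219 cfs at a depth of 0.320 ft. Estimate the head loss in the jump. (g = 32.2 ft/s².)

q = Q/b = 219/38.2 = 5.73 ft²/s; V₁ = q/y₁ = 17.9 ft/s. Fr₁ = V₁/√(g·y₁) = 5.58.
Conjugate-depth relation: y₂/y₁ = ½[√(1 + 8Fr₁²) − 1] = ½[√250.2 − 1] = 7.41.
y₂ = 7.41 × 0.320 = 2.37 ft.
Head loss: ΔE = (y₂ − y₁)³/(4y₁y₂) = (2.37 − 0.320)³/(4×0.320×2.37) = 8.63/3.03 = 2.84 ft.

ΔE = 2.84 ft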